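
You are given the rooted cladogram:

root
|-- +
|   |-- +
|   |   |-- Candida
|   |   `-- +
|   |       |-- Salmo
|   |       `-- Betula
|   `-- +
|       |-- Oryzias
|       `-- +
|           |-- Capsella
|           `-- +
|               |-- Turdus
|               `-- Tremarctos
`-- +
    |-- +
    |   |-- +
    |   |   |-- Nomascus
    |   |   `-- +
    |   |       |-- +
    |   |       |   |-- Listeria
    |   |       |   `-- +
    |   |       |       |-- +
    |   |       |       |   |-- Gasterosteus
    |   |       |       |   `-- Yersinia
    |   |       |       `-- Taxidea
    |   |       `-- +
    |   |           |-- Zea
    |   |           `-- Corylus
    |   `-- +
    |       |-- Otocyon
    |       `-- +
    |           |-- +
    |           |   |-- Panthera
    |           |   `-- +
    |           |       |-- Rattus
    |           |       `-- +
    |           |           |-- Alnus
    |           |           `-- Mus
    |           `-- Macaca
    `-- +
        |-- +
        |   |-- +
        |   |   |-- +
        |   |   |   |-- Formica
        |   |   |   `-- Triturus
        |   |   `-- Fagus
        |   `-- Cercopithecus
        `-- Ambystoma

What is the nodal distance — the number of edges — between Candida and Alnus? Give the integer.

11

The MRCA of Candida and Alnus is the root of the tree.
From Candida up to that node: 3 branches. From Alnus up to the same node: 8 branches. Total: 3 + 8 = 11.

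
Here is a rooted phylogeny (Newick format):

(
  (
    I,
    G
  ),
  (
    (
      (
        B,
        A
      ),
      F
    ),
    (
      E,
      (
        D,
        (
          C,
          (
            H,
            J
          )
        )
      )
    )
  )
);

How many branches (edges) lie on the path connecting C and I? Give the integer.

7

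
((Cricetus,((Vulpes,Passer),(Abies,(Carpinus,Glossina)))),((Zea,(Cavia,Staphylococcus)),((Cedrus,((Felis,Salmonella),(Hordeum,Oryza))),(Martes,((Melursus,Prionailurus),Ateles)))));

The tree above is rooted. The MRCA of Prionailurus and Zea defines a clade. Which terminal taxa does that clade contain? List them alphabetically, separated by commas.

Tracing Prionailurus: it sits inside (Melursus,Prionailurus).
Tracing Zea: it sits inside (Zea,(Cavia,Staphylococcus)).
The smallest clade enclosing both is ((Zea,(Cavia,Staphylococcus)),((Cedrus,((Felis,Salmonella),(Hordeum,Oryza))),(Martes,((Melursus,Prionailurus),Ateles)))); the answer is its 12 terminal taxa in alphabetical order.

Ateles, Cavia, Cedrus, Felis, Hordeum, Martes, Melursus, Oryza, Prionailurus, Salmonella, Staphylococcus, Zea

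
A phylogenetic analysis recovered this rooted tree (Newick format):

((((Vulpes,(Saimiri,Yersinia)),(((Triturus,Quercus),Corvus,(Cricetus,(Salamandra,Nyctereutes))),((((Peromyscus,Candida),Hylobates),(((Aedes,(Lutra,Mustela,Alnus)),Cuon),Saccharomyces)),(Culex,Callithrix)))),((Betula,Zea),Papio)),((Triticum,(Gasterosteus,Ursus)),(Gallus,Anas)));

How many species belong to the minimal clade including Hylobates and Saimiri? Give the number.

The MRCA of Hylobates and Saimiri is the node subtending ((Vulpes,(Saimiri,Yersinia)),(((Triturus,Quercus),Corvus,(Cricetus,(Salamandra,Nyctereutes))),((((Peromyscus,Candida),Hylobates),(((Aedes,(Lutra,Mustela,Alnus)),Cuon),Saccharomyces)),(Culex,Callithrix)))).
That clade contains 20 terminal taxa: Aedes, Alnus, Callithrix, Candida, Corvus, Cricetus, Culex, Cuon, Hylobates, Lutra, Mustela, Nyctereutes, Peromyscus, Quercus, Saccharomyces, Saimiri, Salamandra, Triturus, Vulpes, Yersinia.

20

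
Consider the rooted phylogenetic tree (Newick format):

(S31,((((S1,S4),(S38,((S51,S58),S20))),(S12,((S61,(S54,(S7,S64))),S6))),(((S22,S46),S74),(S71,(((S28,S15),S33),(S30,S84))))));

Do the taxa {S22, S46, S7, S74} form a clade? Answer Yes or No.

No

The MRCA of the listed taxa subtends ((((S1,S4),(S38,((S51,S58),S20))),(S12,((S61,(S54,(S7,S64))),S6))),(((S22,S46),S74),(S71,(((S28,S15),S33),(S30,S84))))).
That clade also contains S1, S12, S15, S20, S28, S30, S33, S38, S4, S51, S54, S58, S6, S61, S64, S71, S84, which are not in the proposed group, so the group is not monophyletic.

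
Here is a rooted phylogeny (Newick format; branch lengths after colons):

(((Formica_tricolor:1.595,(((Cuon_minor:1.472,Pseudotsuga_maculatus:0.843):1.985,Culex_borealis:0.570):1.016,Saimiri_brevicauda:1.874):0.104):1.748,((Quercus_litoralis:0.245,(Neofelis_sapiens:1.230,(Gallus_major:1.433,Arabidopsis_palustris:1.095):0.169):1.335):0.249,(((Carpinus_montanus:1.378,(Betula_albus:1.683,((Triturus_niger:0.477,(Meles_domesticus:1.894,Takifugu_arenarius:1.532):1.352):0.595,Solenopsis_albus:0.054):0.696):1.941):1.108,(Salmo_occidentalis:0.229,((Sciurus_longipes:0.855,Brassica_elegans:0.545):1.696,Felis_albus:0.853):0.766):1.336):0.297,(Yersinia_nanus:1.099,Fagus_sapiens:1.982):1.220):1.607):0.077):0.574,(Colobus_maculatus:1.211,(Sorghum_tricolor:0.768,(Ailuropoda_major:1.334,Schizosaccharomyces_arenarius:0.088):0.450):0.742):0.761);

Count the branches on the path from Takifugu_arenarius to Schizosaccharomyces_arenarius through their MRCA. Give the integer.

The MRCA of Takifugu_arenarius and Schizosaccharomyces_arenarius is the root of the tree.
From Takifugu_arenarius up to that node: 10 branches. From Schizosaccharomyces_arenarius up to the same node: 4 branches. Total: 10 + 4 = 14.

14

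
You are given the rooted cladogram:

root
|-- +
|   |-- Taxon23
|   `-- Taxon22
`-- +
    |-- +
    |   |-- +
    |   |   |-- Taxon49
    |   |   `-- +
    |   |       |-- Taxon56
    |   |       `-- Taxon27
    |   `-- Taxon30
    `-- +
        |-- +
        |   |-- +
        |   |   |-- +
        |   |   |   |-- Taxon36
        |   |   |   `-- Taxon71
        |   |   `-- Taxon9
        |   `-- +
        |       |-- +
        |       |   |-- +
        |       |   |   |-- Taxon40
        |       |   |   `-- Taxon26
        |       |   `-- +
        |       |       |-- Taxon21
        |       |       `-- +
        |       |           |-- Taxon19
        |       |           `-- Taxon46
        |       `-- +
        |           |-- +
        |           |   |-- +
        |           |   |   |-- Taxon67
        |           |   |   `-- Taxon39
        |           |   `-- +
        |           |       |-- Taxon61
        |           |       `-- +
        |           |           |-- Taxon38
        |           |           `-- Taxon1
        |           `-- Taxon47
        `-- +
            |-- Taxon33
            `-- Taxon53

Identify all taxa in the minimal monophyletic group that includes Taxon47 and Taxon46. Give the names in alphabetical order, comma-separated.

Taxon1, Taxon19, Taxon21, Taxon26, Taxon38, Taxon39, Taxon40, Taxon46, Taxon47, Taxon61, Taxon67

Tracing Taxon47: it sits inside (((Taxon67,Taxon39),(Taxon61,(Taxon38,Taxon1))),Taxon47).
Tracing Taxon46: it sits inside (Taxon19,Taxon46).
The smallest clade enclosing both is (((Taxon40,Taxon26),(Taxon21,(Taxon19,Taxon46))),(((Taxon67,Taxon39),(Taxon61,(Taxon38,Taxon1))),Taxon47)); the answer is its 11 terminal taxa in alphabetical order.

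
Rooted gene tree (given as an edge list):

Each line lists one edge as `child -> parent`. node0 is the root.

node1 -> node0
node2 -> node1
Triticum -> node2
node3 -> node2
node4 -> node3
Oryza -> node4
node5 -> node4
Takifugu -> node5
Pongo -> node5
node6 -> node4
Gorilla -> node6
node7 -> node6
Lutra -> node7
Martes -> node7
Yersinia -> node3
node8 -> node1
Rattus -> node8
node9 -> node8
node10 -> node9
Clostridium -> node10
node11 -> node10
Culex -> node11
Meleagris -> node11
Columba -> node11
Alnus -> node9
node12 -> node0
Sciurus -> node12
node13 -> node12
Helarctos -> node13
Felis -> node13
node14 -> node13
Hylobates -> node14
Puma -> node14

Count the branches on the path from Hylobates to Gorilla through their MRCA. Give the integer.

The MRCA of Hylobates and Gorilla is the root of the tree.
From Hylobates up to that node: 4 branches. From Gorilla up to the same node: 6 branches. Total: 4 + 6 = 10.

10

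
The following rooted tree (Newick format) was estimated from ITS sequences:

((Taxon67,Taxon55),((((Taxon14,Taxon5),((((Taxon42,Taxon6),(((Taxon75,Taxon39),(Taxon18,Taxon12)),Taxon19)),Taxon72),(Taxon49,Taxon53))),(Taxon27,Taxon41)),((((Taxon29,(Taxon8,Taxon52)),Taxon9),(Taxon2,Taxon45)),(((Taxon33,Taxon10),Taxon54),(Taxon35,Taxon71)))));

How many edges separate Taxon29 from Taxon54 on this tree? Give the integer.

7

The MRCA of Taxon29 and Taxon54 is the node subtending ((((Taxon29,(Taxon8,Taxon52)),Taxon9),(Taxon2,Taxon45)),(((Taxon33,Taxon10),Taxon54),(Taxon35,Taxon71))).
From Taxon29 up to that node: 4 branches. From Taxon54 up to the same node: 3 branches. Total: 4 + 3 = 7.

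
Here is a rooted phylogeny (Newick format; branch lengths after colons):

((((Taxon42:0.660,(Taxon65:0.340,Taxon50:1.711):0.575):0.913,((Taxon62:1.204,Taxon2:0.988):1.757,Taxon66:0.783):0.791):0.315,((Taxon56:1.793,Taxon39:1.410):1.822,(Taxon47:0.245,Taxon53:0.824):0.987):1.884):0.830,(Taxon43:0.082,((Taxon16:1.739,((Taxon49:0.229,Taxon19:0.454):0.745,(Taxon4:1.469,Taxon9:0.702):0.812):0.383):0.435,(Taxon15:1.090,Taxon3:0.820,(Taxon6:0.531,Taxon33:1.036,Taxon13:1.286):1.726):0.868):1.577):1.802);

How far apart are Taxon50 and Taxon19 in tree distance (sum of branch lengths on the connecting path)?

The path runs Taxon50 → … → MRCA → … → Taxon19; the MRCA is the root of the tree.
Branch lengths along that path: 1.711 + 0.575 + 0.913 + 0.315 + 0.830 + 1.802 + 1.577 + 0.435 + 0.383 + 0.745 + 0.454 = 9.740.

9.740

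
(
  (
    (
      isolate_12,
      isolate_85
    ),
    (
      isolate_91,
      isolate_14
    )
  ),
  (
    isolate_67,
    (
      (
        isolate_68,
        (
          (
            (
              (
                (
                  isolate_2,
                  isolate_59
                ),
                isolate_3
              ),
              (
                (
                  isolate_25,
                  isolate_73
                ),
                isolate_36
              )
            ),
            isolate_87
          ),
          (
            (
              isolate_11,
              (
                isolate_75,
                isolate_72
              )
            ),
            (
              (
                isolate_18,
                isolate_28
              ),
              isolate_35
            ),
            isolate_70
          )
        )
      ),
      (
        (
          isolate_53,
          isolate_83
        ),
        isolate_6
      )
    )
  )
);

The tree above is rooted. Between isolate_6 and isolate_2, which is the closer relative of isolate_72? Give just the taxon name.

The MRCA of isolate_72 and isolate_2 subtends (((((isolate_2,isolate_59),isolate_3),((isolate_25,isolate_73),isolate_36)),isolate_87),((isolate_11,(isolate_75,isolate_72)),((isolate_18,isolate_28),isolate_35),isolate_70)) (14 taxa).
The MRCA of isolate_72 and isolate_6 subtends ((isolate_68,(((((isolate_2,isolate_59),isolate_3),((isolate_25,isolate_73),isolate_36)),isolate_87),((isolate_11,(isolate_75,isolate_72)),((isolate_18,isolate_28),isolate_35),isolate_70))),((isolate_53,isolate_83),isolate_6)) (18 taxa).
The first is nested inside the second, so isolate_72 shares a more recent common ancestor with isolate_2.

isolate_2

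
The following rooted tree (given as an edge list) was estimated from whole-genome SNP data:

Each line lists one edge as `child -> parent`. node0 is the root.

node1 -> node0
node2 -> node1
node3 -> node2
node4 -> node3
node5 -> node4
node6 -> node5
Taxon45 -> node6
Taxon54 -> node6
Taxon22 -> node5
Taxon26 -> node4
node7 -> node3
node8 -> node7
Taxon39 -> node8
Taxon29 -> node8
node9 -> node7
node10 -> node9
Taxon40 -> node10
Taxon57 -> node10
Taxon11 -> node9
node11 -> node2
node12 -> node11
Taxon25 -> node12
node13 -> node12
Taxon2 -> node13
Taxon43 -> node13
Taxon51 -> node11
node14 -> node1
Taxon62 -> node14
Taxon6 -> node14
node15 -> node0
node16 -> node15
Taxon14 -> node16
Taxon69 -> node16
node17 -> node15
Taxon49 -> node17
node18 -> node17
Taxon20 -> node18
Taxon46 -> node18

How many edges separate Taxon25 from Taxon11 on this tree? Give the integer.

7

The MRCA of Taxon25 and Taxon11 is the node subtending (((((Taxon45,Taxon54),Taxon22),Taxon26),((Taxon39,Taxon29),((Taxon40,Taxon57),Taxon11))),((Taxon25,(Taxon2,Taxon43)),Taxon51)).
From Taxon25 up to that node: 3 branches. From Taxon11 up to the same node: 4 branches. Total: 3 + 4 = 7.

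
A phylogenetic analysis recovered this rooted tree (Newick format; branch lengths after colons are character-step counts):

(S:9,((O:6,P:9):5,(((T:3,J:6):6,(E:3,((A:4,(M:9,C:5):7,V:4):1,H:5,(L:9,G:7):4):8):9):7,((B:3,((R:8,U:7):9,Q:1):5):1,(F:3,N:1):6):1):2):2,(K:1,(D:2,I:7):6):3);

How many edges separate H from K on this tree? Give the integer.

The MRCA of H and K is the root of the tree.
From H up to that node: 6 branches. From K up to the same node: 2 branches. Total: 6 + 2 = 8.

8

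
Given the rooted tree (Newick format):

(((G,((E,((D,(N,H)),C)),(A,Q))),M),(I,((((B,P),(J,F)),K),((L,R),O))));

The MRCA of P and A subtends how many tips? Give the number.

18

The MRCA of P and A is the root, so the clade is the entire tree.
That clade contains 18 terminal taxa: A, B, C, D, E, F, G, H, I, J, K, L, M, N, O, P, Q, R.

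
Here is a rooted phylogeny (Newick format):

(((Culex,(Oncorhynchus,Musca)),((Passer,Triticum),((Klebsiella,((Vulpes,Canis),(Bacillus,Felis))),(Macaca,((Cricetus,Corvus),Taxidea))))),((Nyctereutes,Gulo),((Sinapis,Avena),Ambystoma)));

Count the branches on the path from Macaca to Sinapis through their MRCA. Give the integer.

9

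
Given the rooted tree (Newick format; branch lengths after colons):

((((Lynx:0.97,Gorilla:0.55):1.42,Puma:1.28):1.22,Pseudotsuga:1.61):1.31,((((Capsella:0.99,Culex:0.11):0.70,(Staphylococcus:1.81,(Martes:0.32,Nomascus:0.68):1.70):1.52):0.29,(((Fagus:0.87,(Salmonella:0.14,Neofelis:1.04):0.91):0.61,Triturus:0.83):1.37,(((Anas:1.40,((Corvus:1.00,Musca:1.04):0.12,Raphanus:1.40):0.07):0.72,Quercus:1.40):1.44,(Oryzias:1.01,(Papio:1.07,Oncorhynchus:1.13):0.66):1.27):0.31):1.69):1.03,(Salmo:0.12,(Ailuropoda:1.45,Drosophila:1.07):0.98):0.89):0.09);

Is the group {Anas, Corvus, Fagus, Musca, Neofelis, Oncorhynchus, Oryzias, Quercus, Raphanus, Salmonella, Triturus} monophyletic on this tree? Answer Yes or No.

The MRCA of the listed taxa subtends (((Fagus,(Salmonella,Neofelis)),Triturus),(((Anas,((Corvus,Musca),Raphanus)),Quercus),(Oryzias,(Papio,Oncorhynchus)))).
That clade also contains Papio, which is not in the proposed group, so the group is not monophyletic.

No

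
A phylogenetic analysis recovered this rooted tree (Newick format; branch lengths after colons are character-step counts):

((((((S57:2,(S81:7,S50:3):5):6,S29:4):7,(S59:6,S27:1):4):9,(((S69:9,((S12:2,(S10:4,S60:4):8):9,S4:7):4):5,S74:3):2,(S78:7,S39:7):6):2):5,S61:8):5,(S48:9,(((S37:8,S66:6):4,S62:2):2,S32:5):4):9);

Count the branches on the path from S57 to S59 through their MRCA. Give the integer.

5

The MRCA of S57 and S59 is the node subtending (((S57,(S81,S50)),S29),(S59,S27)).
From S57 up to that node: 3 branches. From S59 up to the same node: 2 branches. Total: 3 + 2 = 5.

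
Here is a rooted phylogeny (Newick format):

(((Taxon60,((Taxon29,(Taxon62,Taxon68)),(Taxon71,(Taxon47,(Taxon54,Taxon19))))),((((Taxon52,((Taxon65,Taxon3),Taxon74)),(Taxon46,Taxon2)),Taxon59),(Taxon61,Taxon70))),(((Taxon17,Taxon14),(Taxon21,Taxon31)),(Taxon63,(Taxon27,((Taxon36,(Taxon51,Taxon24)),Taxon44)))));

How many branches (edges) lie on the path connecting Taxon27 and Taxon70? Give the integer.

8

The MRCA of Taxon27 and Taxon70 is the root of the tree.
From Taxon27 up to that node: 4 branches. From Taxon70 up to the same node: 4 branches. Total: 4 + 4 = 8.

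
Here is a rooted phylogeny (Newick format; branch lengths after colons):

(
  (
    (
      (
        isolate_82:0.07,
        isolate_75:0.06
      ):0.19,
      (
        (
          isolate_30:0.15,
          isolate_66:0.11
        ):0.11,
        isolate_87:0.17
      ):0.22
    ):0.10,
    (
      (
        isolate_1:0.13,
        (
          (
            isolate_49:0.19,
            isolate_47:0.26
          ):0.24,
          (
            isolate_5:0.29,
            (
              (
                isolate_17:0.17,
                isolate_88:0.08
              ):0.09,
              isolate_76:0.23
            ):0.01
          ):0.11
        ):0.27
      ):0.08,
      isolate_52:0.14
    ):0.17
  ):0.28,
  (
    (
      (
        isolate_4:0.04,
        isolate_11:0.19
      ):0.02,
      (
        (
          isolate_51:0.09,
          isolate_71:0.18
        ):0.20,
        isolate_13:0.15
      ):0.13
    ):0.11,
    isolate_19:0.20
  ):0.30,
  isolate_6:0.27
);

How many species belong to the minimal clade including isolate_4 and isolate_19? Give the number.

6

The MRCA of isolate_4 and isolate_19 is the node subtending (((isolate_4,isolate_11),((isolate_51,isolate_71),isolate_13)),isolate_19).
That clade contains 6 terminal taxa: isolate_11, isolate_13, isolate_19, isolate_4, isolate_51, isolate_71.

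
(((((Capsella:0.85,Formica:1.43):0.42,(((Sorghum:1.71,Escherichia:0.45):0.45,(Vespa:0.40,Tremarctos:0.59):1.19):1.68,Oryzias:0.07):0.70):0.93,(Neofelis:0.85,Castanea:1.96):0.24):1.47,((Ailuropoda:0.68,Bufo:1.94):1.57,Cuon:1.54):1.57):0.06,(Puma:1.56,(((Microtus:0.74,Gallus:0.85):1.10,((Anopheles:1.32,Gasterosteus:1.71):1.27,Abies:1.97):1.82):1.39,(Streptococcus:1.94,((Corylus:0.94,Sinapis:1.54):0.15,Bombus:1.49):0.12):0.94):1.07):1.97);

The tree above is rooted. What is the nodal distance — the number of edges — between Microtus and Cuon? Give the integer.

The MRCA of Microtus and Cuon is the root of the tree.
From Microtus up to that node: 5 branches. From Cuon up to the same node: 3 branches. Total: 5 + 3 = 8.

8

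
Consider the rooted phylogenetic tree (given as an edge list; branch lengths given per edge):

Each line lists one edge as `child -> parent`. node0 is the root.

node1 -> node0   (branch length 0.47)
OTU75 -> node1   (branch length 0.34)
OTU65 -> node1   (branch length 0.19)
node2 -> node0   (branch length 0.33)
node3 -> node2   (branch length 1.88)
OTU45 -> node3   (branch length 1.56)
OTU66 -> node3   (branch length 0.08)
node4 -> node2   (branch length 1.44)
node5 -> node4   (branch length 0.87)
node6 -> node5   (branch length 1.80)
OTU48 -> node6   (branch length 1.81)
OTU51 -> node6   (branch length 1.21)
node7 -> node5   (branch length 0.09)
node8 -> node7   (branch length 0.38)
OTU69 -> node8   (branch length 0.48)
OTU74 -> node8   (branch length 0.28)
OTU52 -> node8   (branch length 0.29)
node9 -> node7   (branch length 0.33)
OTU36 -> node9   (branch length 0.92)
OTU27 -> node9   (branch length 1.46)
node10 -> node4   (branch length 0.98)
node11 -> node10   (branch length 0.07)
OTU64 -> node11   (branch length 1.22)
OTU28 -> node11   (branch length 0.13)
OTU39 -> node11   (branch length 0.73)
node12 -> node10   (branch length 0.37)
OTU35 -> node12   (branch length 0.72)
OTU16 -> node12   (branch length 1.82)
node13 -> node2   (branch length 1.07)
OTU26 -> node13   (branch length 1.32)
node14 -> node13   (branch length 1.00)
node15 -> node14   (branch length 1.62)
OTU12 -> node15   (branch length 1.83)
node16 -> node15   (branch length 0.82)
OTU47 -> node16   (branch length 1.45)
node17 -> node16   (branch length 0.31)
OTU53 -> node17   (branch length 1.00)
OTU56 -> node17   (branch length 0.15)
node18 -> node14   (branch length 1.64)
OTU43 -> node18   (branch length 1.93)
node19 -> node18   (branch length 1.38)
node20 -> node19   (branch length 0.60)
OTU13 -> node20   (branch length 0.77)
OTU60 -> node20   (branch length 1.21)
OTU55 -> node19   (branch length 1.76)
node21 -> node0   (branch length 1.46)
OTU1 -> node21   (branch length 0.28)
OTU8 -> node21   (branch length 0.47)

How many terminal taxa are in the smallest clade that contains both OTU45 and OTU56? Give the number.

The MRCA of OTU45 and OTU56 is the node subtending ((OTU45,OTU66),(((OTU48,OTU51),((OTU69,OTU74,OTU52),(OTU36,OTU27))),((OTU64,OTU28,OTU39),(OTU35,OTU16))),(OTU26,((OTU12,(OTU47,(OTU53,OTU56))),(OTU43,((OTU13,OTU60),OTU55))))).
That clade contains 23 terminal taxa: OTU12, OTU13, OTU16, OTU26, OTU27, OTU28, OTU35, OTU36, OTU39, OTU43, OTU45, OTU47, OTU48, OTU51, OTU52, OTU53, OTU55, OTU56, OTU60, OTU64, OTU66, OTU69, OTU74.

23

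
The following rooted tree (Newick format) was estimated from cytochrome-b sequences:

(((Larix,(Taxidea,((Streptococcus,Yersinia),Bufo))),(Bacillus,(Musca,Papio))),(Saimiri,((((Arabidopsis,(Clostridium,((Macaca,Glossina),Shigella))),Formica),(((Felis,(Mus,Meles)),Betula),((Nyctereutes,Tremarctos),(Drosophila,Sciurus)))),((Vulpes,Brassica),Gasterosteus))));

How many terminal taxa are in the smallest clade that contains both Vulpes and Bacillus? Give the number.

The MRCA of Vulpes and Bacillus is the root, so the clade is the entire tree.
That clade contains 26 terminal taxa: Arabidopsis, Bacillus, Betula, Brassica, Bufo, Clostridium, Drosophila, Felis, Formica, Gasterosteus, Glossina, Larix, Macaca, Meles, Mus, Musca, Nyctereutes, Papio, Saimiri, Sciurus, Shigella, Streptococcus, Taxidea, Tremarctos, Vulpes, Yersinia.

26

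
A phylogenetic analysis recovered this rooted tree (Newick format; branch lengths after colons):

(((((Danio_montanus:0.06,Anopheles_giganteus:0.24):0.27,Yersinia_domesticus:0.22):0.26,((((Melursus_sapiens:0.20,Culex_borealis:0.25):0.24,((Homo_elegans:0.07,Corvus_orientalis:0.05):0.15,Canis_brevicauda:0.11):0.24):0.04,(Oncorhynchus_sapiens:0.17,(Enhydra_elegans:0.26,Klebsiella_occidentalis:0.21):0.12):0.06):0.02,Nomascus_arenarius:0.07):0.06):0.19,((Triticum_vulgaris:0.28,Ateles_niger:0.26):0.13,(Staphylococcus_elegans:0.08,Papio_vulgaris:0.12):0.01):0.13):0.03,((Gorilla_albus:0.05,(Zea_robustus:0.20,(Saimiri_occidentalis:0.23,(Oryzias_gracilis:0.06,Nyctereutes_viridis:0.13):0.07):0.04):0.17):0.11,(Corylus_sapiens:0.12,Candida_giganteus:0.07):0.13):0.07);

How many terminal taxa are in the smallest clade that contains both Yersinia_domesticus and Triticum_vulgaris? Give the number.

16

The MRCA of Yersinia_domesticus and Triticum_vulgaris is the node subtending ((((Danio_montanus,Anopheles_giganteus),Yersinia_domesticus),((((Melursus_sapiens,Culex_borealis),((Homo_elegans,Corvus_orientalis),Canis_brevicauda)),(Oncorhynchus_sapiens,(Enhydra_elegans,Klebsiella_occidentalis))),Nomascus_arenarius)),((Triticum_vulgaris,Ateles_niger),(Staphylococcus_elegans,Papio_vulgaris))).
That clade contains 16 terminal taxa: Anopheles_giganteus, Ateles_niger, Canis_brevicauda, Corvus_orientalis, Culex_borealis, Danio_montanus, Enhydra_elegans, Homo_elegans, Klebsiella_occidentalis, Melursus_sapiens, Nomascus_arenarius, Oncorhynchus_sapiens, Papio_vulgaris, Staphylococcus_elegans, Triticum_vulgaris, Yersinia_domesticus.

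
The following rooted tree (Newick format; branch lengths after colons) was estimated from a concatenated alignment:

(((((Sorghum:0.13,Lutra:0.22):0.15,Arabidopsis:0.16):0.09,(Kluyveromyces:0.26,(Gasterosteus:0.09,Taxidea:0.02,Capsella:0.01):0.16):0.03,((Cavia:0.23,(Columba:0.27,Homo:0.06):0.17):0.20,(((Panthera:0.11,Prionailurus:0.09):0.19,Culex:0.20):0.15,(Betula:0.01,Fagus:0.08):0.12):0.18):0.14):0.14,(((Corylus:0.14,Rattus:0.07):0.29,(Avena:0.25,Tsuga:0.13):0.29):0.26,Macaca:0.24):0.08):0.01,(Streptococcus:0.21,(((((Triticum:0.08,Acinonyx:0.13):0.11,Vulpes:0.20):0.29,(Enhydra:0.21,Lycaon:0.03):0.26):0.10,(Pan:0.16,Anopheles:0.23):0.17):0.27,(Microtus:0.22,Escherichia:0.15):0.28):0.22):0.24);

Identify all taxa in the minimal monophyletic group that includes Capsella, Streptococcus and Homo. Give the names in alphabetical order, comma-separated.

Acinonyx, Anopheles, Arabidopsis, Avena, Betula, Capsella, Cavia, Columba, Corylus, Culex, Enhydra, Escherichia, Fagus, Gasterosteus, Homo, Kluyveromyces, Lutra, Lycaon, Macaca, Microtus, Pan, Panthera, Prionailurus, Rattus, Sorghum, Streptococcus, Taxidea, Triticum, Tsuga, Vulpes

Tracing Capsella: it sits inside (Gasterosteus,Taxidea,Capsella).
Tracing Streptococcus: it sits inside (Streptococcus,(((((Triticum,Acinonyx),Vulpes),(Enhydra,Lycaon)),(Pan,Anopheles)),(Microtus,Escherichia))).
Tracing Homo: it sits inside (Columba,Homo).
The smallest clade enclosing all 3 is the whole tree (their MRCA is the root), so the answer is all 30 tips in alphabetical order.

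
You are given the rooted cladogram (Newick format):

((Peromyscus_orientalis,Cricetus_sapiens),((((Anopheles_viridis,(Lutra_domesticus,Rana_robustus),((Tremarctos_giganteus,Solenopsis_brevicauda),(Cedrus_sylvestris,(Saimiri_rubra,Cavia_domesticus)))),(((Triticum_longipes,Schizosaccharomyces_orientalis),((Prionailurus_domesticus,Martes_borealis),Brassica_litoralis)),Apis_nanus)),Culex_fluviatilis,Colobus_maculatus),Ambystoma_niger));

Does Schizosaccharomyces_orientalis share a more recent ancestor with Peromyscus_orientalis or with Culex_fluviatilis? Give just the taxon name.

Culex_fluviatilis

The MRCA of Schizosaccharomyces_orientalis and Culex_fluviatilis subtends (((Anopheles_viridis,(Lutra_domesticus,Rana_robustus),((Tremarctos_giganteus,Solenopsis_brevicauda),(Cedrus_sylvestris,(Saimiri_rubra,Cavia_domesticus)))),(((Triticum_longipes,Schizosaccharomyces_orientalis),((Prionailurus_domesticus,Martes_borealis),Brassica_litoralis)),Apis_nanus)),Culex_fluviatilis,Colobus_maculatus) (16 taxa).
The MRCA of Schizosaccharomyces_orientalis and Peromyscus_orientalis is the root, subtending the entire tree (19 taxa).
The first is nested inside the second, so Schizosaccharomyces_orientalis shares a more recent common ancestor with Culex_fluviatilis.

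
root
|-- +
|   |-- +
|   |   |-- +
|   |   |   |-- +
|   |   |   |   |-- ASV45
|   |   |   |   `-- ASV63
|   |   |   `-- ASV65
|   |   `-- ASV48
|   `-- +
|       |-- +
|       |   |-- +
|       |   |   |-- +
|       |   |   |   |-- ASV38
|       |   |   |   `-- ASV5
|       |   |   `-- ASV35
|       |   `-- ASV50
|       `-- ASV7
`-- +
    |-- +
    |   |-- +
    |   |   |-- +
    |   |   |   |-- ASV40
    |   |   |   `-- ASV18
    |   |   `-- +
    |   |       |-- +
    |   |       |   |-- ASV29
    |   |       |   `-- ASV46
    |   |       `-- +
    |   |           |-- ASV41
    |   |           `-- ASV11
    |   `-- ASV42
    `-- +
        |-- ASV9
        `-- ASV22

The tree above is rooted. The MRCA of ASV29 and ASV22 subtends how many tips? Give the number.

The MRCA of ASV29 and ASV22 is the node subtending ((((ASV40,ASV18),((ASV29,ASV46),(ASV41,ASV11))),ASV42),(ASV9,ASV22)).
That clade contains 9 terminal taxa: ASV11, ASV18, ASV22, ASV29, ASV40, ASV41, ASV42, ASV46, ASV9.

9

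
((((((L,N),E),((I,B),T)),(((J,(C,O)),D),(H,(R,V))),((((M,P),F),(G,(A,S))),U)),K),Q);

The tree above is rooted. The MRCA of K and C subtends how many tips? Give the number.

21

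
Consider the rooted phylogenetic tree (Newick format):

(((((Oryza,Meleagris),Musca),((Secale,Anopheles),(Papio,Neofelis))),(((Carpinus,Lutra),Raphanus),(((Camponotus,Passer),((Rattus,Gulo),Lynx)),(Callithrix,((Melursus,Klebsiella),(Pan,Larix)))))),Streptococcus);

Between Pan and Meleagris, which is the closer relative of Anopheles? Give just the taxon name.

Meleagris

The MRCA of Anopheles and Meleagris subtends (((Oryza,Meleagris),Musca),((Secale,Anopheles),(Papio,Neofelis))) (7 taxa).
The MRCA of Anopheles and Pan subtends ((((Oryza,Meleagris),Musca),((Secale,Anopheles),(Papio,Neofelis))),(((Carpinus,Lutra),Raphanus),(((Camponotus,Passer),((Rattus,Gulo),Lynx)),(Callithrix,((Melursus,Klebsiella),(Pan,Larix)))))) (20 taxa).
The first is nested inside the second, so Anopheles shares a more recent common ancestor with Meleagris.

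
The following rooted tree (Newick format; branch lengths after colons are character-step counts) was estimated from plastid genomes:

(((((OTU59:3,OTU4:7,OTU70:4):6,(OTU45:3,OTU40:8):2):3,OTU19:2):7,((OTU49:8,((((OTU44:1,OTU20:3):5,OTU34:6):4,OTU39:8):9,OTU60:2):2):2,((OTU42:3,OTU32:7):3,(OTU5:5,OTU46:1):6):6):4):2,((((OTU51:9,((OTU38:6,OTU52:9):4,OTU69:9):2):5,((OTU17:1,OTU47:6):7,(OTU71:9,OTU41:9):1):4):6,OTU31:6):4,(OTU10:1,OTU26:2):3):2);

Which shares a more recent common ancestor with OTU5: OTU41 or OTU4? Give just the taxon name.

The MRCA of OTU5 and OTU4 subtends ((((OTU59,OTU4,OTU70),(OTU45,OTU40)),OTU19),((OTU49,((((OTU44,OTU20),OTU34),OTU39),OTU60)),((OTU42,OTU32),(OTU5,OTU46)))) (16 taxa).
The MRCA of OTU5 and OTU41 is the root, subtending the entire tree (27 taxa).
The first is nested inside the second, so OTU5 shares a more recent common ancestor with OTU4.

OTU4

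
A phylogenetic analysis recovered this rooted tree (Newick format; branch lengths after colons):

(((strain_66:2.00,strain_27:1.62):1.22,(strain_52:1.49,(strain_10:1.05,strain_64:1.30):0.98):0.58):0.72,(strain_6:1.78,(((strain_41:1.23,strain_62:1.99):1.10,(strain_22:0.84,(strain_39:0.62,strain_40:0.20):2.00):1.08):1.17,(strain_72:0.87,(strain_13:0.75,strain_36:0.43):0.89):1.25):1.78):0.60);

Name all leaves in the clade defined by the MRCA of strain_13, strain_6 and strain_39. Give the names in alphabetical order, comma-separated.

Tracing strain_13: it sits inside (strain_13,strain_36).
Tracing strain_6: it sits inside (strain_6,(((strain_41,strain_62),(strain_22,(strain_39,strain_40))),(strain_72,(strain_13,strain_36)))).
Tracing strain_39: it sits inside (strain_39,strain_40).
The smallest clade enclosing all 3 is (strain_6,(((strain_41,strain_62),(strain_22,(strain_39,strain_40))),(strain_72,(strain_13,strain_36)))); the answer is its 9 terminal taxa in alphabetical order.

strain_13, strain_22, strain_36, strain_39, strain_40, strain_41, strain_6, strain_62, strain_72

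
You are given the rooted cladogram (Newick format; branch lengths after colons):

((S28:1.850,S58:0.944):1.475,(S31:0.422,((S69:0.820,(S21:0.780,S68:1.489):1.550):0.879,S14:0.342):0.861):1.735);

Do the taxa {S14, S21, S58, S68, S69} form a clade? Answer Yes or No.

The MRCA of the listed taxa is the root, so the smallest clade containing them is the whole tree.
That clade also contains S28, S31, which are not in the proposed group, so the group is not monophyletic.

No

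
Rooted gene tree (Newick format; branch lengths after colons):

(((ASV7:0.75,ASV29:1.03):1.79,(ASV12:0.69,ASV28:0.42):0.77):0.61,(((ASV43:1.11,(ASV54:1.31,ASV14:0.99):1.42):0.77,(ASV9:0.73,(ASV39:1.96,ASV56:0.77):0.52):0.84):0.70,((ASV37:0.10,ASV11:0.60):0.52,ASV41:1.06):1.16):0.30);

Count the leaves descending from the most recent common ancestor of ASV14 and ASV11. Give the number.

9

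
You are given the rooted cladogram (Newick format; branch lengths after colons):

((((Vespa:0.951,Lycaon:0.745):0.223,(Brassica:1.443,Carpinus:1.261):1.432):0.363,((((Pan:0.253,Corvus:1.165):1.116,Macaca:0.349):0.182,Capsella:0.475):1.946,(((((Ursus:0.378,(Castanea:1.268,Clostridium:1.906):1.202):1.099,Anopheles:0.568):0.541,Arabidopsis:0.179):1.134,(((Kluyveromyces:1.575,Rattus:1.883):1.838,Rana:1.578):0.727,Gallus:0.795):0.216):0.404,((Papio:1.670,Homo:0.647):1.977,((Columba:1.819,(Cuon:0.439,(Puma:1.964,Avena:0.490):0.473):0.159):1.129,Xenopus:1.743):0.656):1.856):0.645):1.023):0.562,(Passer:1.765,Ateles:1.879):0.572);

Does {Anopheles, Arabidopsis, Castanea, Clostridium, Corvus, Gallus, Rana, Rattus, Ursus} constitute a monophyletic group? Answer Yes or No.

No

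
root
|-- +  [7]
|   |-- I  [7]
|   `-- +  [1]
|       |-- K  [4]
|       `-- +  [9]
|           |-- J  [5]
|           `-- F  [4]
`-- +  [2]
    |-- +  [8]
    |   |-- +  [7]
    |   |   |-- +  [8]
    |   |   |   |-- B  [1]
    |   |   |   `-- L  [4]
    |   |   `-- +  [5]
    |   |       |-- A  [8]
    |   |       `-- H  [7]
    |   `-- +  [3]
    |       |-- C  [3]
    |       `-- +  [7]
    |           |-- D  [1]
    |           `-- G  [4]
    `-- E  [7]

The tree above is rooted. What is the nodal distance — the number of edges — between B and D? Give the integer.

The MRCA of B and D is the node subtending (((B,L),(A,H)),(C,(D,G))).
From B up to that node: 3 branches. From D up to the same node: 3 branches. Total: 3 + 3 = 6.

6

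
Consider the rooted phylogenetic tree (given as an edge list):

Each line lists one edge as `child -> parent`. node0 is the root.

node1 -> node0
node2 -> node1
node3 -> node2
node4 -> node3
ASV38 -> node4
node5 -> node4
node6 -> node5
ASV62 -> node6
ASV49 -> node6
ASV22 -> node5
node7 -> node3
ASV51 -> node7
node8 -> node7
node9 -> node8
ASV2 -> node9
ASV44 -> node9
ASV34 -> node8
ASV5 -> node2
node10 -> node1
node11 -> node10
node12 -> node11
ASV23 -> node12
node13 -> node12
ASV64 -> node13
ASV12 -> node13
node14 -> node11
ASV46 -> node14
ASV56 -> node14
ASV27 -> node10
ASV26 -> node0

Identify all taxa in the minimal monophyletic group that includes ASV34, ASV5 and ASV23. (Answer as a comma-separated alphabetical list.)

ASV12, ASV2, ASV22, ASV23, ASV27, ASV34, ASV38, ASV44, ASV46, ASV49, ASV5, ASV51, ASV56, ASV62, ASV64

Tracing ASV34: it sits inside ((ASV2,ASV44),ASV34).
Tracing ASV5: it sits inside (((ASV38,((ASV62,ASV49),ASV22)),(ASV51,((ASV2,ASV44),ASV34))),ASV5).
Tracing ASV23: it sits inside (ASV23,(ASV64,ASV12)).
The smallest clade enclosing all 3 is ((((ASV38,((ASV62,ASV49),ASV22)),(ASV51,((ASV2,ASV44),ASV34))),ASV5),(((ASV23,(ASV64,ASV12)),(ASV46,ASV56)),ASV27)); the answer is its 15 terminal taxa in alphabetical order.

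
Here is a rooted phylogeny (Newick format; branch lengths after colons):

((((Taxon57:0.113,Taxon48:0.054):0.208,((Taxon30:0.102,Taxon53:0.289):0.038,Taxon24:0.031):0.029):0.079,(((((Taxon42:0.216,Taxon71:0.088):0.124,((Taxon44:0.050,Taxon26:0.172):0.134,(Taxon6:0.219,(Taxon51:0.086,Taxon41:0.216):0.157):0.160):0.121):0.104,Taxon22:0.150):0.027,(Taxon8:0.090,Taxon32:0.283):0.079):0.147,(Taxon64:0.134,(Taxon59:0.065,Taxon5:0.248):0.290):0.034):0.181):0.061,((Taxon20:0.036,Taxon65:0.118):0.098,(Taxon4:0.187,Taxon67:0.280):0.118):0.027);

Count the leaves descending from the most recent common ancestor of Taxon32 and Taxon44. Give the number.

The MRCA of Taxon32 and Taxon44 is the node subtending ((((Taxon42,Taxon71),((Taxon44,Taxon26),(Taxon6,(Taxon51,Taxon41)))),Taxon22),(Taxon8,Taxon32)).
That clade contains 10 terminal taxa: Taxon22, Taxon26, Taxon32, Taxon41, Taxon42, Taxon44, Taxon51, Taxon6, Taxon71, Taxon8.

10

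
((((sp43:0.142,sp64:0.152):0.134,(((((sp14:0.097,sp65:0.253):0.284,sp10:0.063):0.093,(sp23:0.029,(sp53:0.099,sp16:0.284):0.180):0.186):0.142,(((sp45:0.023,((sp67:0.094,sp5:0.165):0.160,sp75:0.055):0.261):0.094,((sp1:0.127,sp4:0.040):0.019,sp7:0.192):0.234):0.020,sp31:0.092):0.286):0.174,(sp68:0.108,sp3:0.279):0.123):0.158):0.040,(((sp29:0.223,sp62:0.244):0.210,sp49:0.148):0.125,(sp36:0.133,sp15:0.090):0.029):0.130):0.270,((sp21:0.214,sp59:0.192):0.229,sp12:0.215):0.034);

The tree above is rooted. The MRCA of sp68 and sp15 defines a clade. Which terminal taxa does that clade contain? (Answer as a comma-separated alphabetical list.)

sp1, sp10, sp14, sp15, sp16, sp23, sp29, sp3, sp31, sp36, sp4, sp43, sp45, sp49, sp5, sp53, sp62, sp64, sp65, sp67, sp68, sp7, sp75

Tracing sp68: it sits inside (sp68,sp3).
Tracing sp15: it sits inside (sp36,sp15).
The smallest clade enclosing both is (((sp43,sp64),(((((sp14,sp65),sp10),(sp23,(sp53,sp16))),(((sp45,((sp67,sp5),sp75)),((sp1,sp4),sp7)),sp31)),(sp68,sp3))),(((sp29,sp62),sp49),(sp36,sp15))); the answer is its 23 terminal taxa in alphabetical order.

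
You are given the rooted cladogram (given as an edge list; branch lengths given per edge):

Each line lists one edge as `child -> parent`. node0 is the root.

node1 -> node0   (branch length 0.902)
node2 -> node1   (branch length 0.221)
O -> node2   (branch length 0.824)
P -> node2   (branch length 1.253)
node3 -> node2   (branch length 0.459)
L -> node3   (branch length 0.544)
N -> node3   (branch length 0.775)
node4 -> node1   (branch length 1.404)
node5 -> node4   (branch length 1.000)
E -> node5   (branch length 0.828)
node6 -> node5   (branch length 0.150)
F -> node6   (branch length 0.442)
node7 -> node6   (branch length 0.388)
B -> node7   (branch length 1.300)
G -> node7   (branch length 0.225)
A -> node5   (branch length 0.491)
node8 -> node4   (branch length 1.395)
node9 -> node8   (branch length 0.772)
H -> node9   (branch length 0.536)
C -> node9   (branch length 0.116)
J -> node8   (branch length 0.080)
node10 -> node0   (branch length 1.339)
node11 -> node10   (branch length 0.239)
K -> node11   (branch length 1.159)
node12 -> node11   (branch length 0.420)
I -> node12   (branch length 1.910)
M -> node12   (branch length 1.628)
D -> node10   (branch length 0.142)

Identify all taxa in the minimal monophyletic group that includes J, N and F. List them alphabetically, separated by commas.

A, B, C, E, F, G, H, J, L, N, O, P

Tracing J: it sits inside ((H,C),J).
Tracing N: it sits inside (L,N).
Tracing F: it sits inside (F,(B,G)).
The smallest clade enclosing all 3 is ((O,P,(L,N)),((E,(F,(B,G)),A),((H,C),J))); the answer is its 12 terminal taxa in alphabetical order.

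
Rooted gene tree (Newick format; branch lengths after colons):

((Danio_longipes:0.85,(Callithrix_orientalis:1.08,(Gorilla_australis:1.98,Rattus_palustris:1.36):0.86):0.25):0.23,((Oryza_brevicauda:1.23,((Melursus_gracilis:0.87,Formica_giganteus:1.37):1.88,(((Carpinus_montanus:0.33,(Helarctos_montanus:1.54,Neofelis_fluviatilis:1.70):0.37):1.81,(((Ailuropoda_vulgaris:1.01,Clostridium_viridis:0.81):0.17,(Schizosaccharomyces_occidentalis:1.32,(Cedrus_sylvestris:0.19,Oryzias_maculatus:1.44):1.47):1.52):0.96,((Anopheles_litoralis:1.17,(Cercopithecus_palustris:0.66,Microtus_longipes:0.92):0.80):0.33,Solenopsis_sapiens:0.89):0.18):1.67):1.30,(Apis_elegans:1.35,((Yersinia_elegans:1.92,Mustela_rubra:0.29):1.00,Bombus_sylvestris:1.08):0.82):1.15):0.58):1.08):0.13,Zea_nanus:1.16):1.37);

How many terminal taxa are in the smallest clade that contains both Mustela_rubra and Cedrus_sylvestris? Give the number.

The MRCA of Mustela_rubra and Cedrus_sylvestris is the node subtending (((Carpinus_montanus,(Helarctos_montanus,Neofelis_fluviatilis)),(((Ailuropoda_vulgaris,Clostridium_viridis),(Schizosaccharomyces_occidentalis,(Cedrus_sylvestris,Oryzias_maculatus))),((Anopheles_litoralis,(Cercopithecus_palustris,Microtus_longipes)),Solenopsis_sapiens))),(Apis_elegans,((Yersinia_elegans,Mustela_rubra),Bombus_sylvestris))).
That clade contains 16 terminal taxa: Ailuropoda_vulgaris, Anopheles_litoralis, Apis_elegans, Bombus_sylvestris, Carpinus_montanus, Cedrus_sylvestris, Cercopithecus_palustris, Clostridium_viridis, Helarctos_montanus, Microtus_longipes, Mustela_rubra, Neofelis_fluviatilis, Oryzias_maculatus, Schizosaccharomyces_occidentalis, Solenopsis_sapiens, Yersinia_elegans.

16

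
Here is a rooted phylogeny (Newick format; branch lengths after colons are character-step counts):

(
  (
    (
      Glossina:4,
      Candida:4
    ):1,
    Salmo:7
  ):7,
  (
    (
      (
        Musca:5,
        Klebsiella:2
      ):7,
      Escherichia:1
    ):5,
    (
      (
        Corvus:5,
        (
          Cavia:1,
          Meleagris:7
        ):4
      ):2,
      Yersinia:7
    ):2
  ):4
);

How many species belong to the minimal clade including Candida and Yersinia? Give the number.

10

The MRCA of Candida and Yersinia is the root, so the clade is the entire tree.
That clade contains 10 terminal taxa: Candida, Cavia, Corvus, Escherichia, Glossina, Klebsiella, Meleagris, Musca, Salmo, Yersinia.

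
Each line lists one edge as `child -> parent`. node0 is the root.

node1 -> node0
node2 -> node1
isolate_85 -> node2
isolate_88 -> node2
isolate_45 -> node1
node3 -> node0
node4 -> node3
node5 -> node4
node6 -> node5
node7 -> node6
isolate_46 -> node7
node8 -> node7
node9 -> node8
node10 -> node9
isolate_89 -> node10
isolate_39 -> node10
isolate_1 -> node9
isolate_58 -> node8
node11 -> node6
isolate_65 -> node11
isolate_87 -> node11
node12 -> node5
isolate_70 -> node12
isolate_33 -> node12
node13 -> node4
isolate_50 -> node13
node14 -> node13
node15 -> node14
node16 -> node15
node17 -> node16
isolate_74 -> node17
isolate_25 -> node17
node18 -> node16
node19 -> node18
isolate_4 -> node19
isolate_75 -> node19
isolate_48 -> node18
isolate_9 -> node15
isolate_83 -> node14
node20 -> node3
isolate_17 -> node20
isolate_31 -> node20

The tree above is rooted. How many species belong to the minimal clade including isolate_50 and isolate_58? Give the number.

The MRCA of isolate_50 and isolate_58 is the node subtending ((((isolate_46,(((isolate_89,isolate_39),isolate_1),isolate_58)),(isolate_65,isolate_87)),(isolate_70,isolate_33)),(isolate_50,((((isolate_74,isolate_25),((isolate_4,isolate_75),isolate_48)),isolate_9),isolate_83))).
That clade contains 17 terminal taxa: isolate_1, isolate_25, isolate_33, isolate_39, isolate_4, isolate_46, isolate_48, isolate_50, isolate_58, isolate_65, isolate_70, isolate_74, isolate_75, isolate_83, isolate_87, isolate_89, isolate_9.

17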